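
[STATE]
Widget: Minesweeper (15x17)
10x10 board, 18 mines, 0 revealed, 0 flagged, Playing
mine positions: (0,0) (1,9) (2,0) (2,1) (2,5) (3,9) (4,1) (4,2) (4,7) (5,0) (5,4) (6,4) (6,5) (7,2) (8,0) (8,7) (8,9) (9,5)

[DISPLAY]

■■■■■■■■■■     
■■■■■■■■■■     
■■■■■■■■■■     
■■■■■■■■■■     
■■■■■■■■■■     
■■■■■■■■■■     
■■■■■■■■■■     
■■■■■■■■■■     
■■■■■■■■■■     
■■■■■■■■■■     
               
               
               
               
               
               
               


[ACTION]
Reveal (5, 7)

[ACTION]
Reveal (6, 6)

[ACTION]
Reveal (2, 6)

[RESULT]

■■■■■■■■■■     
■■■■■■■■■■     
■■■■■■1■■■     
■■■■■■■■■■     
■■■■■■■■■■     
■■■■■■■1■■     
■■■■■■1■■■     
■■■■■■■■■■     
■■■■■■■■■■     
■■■■■■■■■■     
               
               
               
               
               
               
               


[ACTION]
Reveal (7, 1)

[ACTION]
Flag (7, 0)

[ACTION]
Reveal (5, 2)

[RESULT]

■■■■■■■■■■     
■■■■■■■■■■     
■■■■■■1■■■     
■■■■■■■■■■     
■■■■■■■■■■     
■■2■■■■1■■     
■■■■■■1■■■     
⚑2■■■■■■■■     
■■■■■■■■■■     
■■■■■■■■■■     
               
               
               
               
               
               
               


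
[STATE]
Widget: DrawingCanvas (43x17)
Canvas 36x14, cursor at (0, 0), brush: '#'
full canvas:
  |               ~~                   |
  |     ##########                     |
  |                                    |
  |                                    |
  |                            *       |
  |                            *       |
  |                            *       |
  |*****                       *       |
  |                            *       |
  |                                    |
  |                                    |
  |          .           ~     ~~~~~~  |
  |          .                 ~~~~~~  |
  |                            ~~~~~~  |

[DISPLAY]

+              ~~                          
     ##########                            
                                           
                                           
                            *              
                            *              
                            *              
*****                       *              
                            *              
                                           
                                           
          .           ~     ~~~~~~         
          .                 ~~~~~~         
                            ~~~~~~         
                                           
                                           
                                           


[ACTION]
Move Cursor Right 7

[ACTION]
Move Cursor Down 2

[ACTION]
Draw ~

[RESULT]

               ~~                          
     ##########                            
       ~                                   
                                           
                            *              
                            *              
                            *              
*****                       *              
                            *              
                                           
                                           
          .           ~     ~~~~~~         
          .                 ~~~~~~         
                            ~~~~~~         
                                           
                                           
                                           


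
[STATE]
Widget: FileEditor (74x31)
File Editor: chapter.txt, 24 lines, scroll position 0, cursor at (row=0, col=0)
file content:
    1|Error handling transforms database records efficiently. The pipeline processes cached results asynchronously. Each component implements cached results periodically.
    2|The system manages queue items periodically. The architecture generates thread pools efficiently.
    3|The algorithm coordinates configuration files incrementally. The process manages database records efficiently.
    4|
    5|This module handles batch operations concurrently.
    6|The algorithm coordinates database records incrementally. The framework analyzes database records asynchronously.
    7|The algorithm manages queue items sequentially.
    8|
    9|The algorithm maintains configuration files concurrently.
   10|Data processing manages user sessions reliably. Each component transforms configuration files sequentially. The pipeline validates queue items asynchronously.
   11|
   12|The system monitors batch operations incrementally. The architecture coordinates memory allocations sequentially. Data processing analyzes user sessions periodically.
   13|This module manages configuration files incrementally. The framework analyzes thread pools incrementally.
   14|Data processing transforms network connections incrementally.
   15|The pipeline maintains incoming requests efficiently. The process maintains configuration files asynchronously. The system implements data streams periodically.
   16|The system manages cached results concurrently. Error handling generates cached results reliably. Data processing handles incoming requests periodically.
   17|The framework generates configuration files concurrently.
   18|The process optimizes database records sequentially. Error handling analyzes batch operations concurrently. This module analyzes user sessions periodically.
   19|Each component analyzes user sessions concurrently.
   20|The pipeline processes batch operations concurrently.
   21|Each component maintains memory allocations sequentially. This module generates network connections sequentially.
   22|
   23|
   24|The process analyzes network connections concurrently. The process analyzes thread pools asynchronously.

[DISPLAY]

█rror handling transforms database records efficiently. The pipeline proc▲
The system manages queue items periodically. The architecture generates t█
The algorithm coordinates configuration files incrementally. The process ░
                                                                         ░
This module handles batch operations concurrently.                       ░
The algorithm coordinates database records incrementally. The framework a░
The algorithm manages queue items sequentially.                          ░
                                                                         ░
The algorithm maintains configuration files concurrently.                ░
Data processing manages user sessions reliably. Each component transforms░
                                                                         ░
The system monitors batch operations incrementally. The architecture coor░
This module manages configuration files incrementally. The framework anal░
Data processing transforms network connections incrementally.            ░
The pipeline maintains incoming requests efficiently. The process maintai░
The system manages cached results concurrently. Error handling generates ░
The framework generates configuration files concurrently.                ░
The process optimizes database records sequentially. Error handling analy░
Each component analyzes user sessions concurrently.                      ░
The pipeline processes batch operations concurrently.                    ░
Each component maintains memory allocations sequentially. This module gen░
                                                                         ░
                                                                         ░
The process analyzes network connections concurrently. The process analyz░
                                                                         ░
                                                                         ░
                                                                         ░
                                                                         ░
                                                                         ░
                                                                         ░
                                                                         ▼


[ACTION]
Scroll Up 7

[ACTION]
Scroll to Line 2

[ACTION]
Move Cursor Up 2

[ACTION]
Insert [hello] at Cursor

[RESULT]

hello█rror handling transforms database records efficiently. The pipeline▲
The system manages queue items periodically. The architecture generates t█
The algorithm coordinates configuration files incrementally. The process ░
                                                                         ░
This module handles batch operations concurrently.                       ░
The algorithm coordinates database records incrementally. The framework a░
The algorithm manages queue items sequentially.                          ░
                                                                         ░
The algorithm maintains configuration files concurrently.                ░
Data processing manages user sessions reliably. Each component transforms░
                                                                         ░
The system monitors batch operations incrementally. The architecture coor░
This module manages configuration files incrementally. The framework anal░
Data processing transforms network connections incrementally.            ░
The pipeline maintains incoming requests efficiently. The process maintai░
The system manages cached results concurrently. Error handling generates ░
The framework generates configuration files concurrently.                ░
The process optimizes database records sequentially. Error handling analy░
Each component analyzes user sessions concurrently.                      ░
The pipeline processes batch operations concurrently.                    ░
Each component maintains memory allocations sequentially. This module gen░
                                                                         ░
                                                                         ░
The process analyzes network connections concurrently. The process analyz░
                                                                         ░
                                                                         ░
                                                                         ░
                                                                         ░
                                                                         ░
                                                                         ░
                                                                         ▼


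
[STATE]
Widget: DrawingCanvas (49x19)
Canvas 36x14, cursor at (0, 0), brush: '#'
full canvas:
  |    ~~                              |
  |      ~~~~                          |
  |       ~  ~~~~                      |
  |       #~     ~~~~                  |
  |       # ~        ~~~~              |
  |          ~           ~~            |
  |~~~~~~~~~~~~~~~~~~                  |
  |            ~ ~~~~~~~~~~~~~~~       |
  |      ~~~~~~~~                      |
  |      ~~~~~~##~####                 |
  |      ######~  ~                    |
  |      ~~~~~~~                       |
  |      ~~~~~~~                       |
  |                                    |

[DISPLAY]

+   ~~                                           
      ~~~~                                       
       ~  ~~~~                                   
       #~     ~~~~                               
       # ~        ~~~~                           
          ~           ~~                         
~~~~~~~~~~~~~~~~~~                               
            ~ ~~~~~~~~~~~~~~~                    
      ~~~~~~~~                                   
      ~~~~~~##~####                              
      ######~  ~                                 
      ~~~~~~~                                    
      ~~~~~~~                                    
                                                 
                                                 
                                                 
                                                 
                                                 
                                                 


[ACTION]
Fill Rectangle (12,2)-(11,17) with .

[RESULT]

+   ~~                                           
      ~~~~                                       
       ~  ~~~~                                   
       #~     ~~~~                               
       # ~        ~~~~                           
          ~           ~~                         
~~~~~~~~~~~~~~~~~~                               
            ~ ~~~~~~~~~~~~~~~                    
      ~~~~~~~~                                   
      ~~~~~~##~####                              
      ######~  ~                                 
  ................                               
  ................                               
                                                 
                                                 
                                                 
                                                 
                                                 
                                                 


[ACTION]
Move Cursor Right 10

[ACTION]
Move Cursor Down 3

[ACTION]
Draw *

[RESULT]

    ~~                                           
      ~~~~                                       
       ~  ~~~~                                   
       #~ *   ~~~~                               
       # ~        ~~~~                           
          ~           ~~                         
~~~~~~~~~~~~~~~~~~                               
            ~ ~~~~~~~~~~~~~~~                    
      ~~~~~~~~                                   
      ~~~~~~##~####                              
      ######~  ~                                 
  ................                               
  ................                               
                                                 
                                                 
                                                 
                                                 
                                                 
                                                 


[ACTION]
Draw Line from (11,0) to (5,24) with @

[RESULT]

    ~~                                           
      ~~~~                                       
       ~  ~~~~                                   
       #~ *   ~~~~                               
       # ~        ~~~~                           
          ~           ~@@                        
~~~~~~~~~~~~~~~~~~ @@@@                          
            ~ ~@@@@~~~~~~~~~~                    
      ~~~~~@@@@                                  
      ~@@@@~##~####                              
   @@@@#####~  ~                                 
@@@...............                               
  ................                               
                                                 
                                                 
                                                 
                                                 
                                                 
                                                 


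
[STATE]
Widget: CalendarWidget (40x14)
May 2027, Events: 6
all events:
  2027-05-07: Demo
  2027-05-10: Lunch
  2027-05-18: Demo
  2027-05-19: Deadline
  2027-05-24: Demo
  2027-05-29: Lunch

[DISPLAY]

                May 2027                
Mo Tu We Th Fr Sa Su                    
                1  2                    
 3  4  5  6  7*  8  9                   
10* 11 12 13 14 15 16                   
17 18* 19* 20 21 22 23                  
24* 25 26 27 28 29* 30                  
31                                      
                                        
                                        
                                        
                                        
                                        
                                        


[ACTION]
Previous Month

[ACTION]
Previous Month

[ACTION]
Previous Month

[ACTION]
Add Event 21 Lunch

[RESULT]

             February 2027              
Mo Tu We Th Fr Sa Su                    
 1  2  3  4  5  6  7                    
 8  9 10 11 12 13 14                    
15 16 17 18 19 20 21*                   
22 23 24 25 26 27 28                    
                                        
                                        
                                        
                                        
                                        
                                        
                                        
                                        


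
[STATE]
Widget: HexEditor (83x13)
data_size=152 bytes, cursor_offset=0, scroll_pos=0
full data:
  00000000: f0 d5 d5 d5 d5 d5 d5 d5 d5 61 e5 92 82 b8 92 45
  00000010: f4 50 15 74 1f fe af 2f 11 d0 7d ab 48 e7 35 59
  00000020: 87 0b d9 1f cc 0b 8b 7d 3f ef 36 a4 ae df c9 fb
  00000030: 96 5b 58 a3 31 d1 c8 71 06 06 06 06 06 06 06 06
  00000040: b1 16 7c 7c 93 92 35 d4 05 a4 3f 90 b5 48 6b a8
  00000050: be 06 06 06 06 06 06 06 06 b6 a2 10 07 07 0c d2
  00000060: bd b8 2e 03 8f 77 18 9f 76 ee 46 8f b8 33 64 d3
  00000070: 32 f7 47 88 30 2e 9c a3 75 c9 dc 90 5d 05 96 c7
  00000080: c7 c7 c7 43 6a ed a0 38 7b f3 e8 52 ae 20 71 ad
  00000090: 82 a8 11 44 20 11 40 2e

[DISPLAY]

00000000  F0 d5 d5 d5 d5 d5 d5 d5  d5 61 e5 92 82 b8 92 45  |.........a.....E|     
00000010  f4 50 15 74 1f fe af 2f  11 d0 7d ab 48 e7 35 59  |.P.t.../..}.H.5Y|     
00000020  87 0b d9 1f cc 0b 8b 7d  3f ef 36 a4 ae df c9 fb  |.......}?.6.....|     
00000030  96 5b 58 a3 31 d1 c8 71  06 06 06 06 06 06 06 06  |.[X.1..q........|     
00000040  b1 16 7c 7c 93 92 35 d4  05 a4 3f 90 b5 48 6b a8  |..||..5...?..Hk.|     
00000050  be 06 06 06 06 06 06 06  06 b6 a2 10 07 07 0c d2  |................|     
00000060  bd b8 2e 03 8f 77 18 9f  76 ee 46 8f b8 33 64 d3  |.....w..v.F..3d.|     
00000070  32 f7 47 88 30 2e 9c a3  75 c9 dc 90 5d 05 96 c7  |2.G.0...u...]...|     
00000080  c7 c7 c7 43 6a ed a0 38  7b f3 e8 52 ae 20 71 ad  |...Cj..8{..R. q.|     
00000090  82 a8 11 44 20 11 40 2e                           |...D .@.        |     
                                                                                   
                                                                                   
                                                                                   


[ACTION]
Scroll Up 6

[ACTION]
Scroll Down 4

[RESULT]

00000040  b1 16 7c 7c 93 92 35 d4  05 a4 3f 90 b5 48 6b a8  |..||..5...?..Hk.|     
00000050  be 06 06 06 06 06 06 06  06 b6 a2 10 07 07 0c d2  |................|     
00000060  bd b8 2e 03 8f 77 18 9f  76 ee 46 8f b8 33 64 d3  |.....w..v.F..3d.|     
00000070  32 f7 47 88 30 2e 9c a3  75 c9 dc 90 5d 05 96 c7  |2.G.0...u...]...|     
00000080  c7 c7 c7 43 6a ed a0 38  7b f3 e8 52 ae 20 71 ad  |...Cj..8{..R. q.|     
00000090  82 a8 11 44 20 11 40 2e                           |...D .@.        |     
                                                                                   
                                                                                   
                                                                                   
                                                                                   
                                                                                   
                                                                                   
                                                                                   


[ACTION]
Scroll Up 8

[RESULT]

00000000  F0 d5 d5 d5 d5 d5 d5 d5  d5 61 e5 92 82 b8 92 45  |.........a.....E|     
00000010  f4 50 15 74 1f fe af 2f  11 d0 7d ab 48 e7 35 59  |.P.t.../..}.H.5Y|     
00000020  87 0b d9 1f cc 0b 8b 7d  3f ef 36 a4 ae df c9 fb  |.......}?.6.....|     
00000030  96 5b 58 a3 31 d1 c8 71  06 06 06 06 06 06 06 06  |.[X.1..q........|     
00000040  b1 16 7c 7c 93 92 35 d4  05 a4 3f 90 b5 48 6b a8  |..||..5...?..Hk.|     
00000050  be 06 06 06 06 06 06 06  06 b6 a2 10 07 07 0c d2  |................|     
00000060  bd b8 2e 03 8f 77 18 9f  76 ee 46 8f b8 33 64 d3  |.....w..v.F..3d.|     
00000070  32 f7 47 88 30 2e 9c a3  75 c9 dc 90 5d 05 96 c7  |2.G.0...u...]...|     
00000080  c7 c7 c7 43 6a ed a0 38  7b f3 e8 52 ae 20 71 ad  |...Cj..8{..R. q.|     
00000090  82 a8 11 44 20 11 40 2e                           |...D .@.        |     
                                                                                   
                                                                                   
                                                                                   


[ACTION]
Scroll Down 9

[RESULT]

00000090  82 a8 11 44 20 11 40 2e                           |...D .@.        |     
                                                                                   
                                                                                   
                                                                                   
                                                                                   
                                                                                   
                                                                                   
                                                                                   
                                                                                   
                                                                                   
                                                                                   
                                                                                   
                                                                                   


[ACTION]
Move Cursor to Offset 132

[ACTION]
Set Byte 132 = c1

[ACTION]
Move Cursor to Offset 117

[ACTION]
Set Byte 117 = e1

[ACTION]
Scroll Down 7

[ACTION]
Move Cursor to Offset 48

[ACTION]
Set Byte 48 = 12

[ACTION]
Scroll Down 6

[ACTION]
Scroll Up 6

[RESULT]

00000030  12 5b 58 a3 31 d1 c8 71  06 06 06 06 06 06 06 06  |.[X.1..q........|     
00000040  b1 16 7c 7c 93 92 35 d4  05 a4 3f 90 b5 48 6b a8  |..||..5...?..Hk.|     
00000050  be 06 06 06 06 06 06 06  06 b6 a2 10 07 07 0c d2  |................|     
00000060  bd b8 2e 03 8f 77 18 9f  76 ee 46 8f b8 33 64 d3  |.....w..v.F..3d.|     
00000070  32 f7 47 88 30 e1 9c a3  75 c9 dc 90 5d 05 96 c7  |2.G.0...u...]...|     
00000080  c7 c7 c7 43 c1 ed a0 38  7b f3 e8 52 ae 20 71 ad  |...C...8{..R. q.|     
00000090  82 a8 11 44 20 11 40 2e                           |...D .@.        |     
                                                                                   
                                                                                   
                                                                                   
                                                                                   
                                                                                   
                                                                                   


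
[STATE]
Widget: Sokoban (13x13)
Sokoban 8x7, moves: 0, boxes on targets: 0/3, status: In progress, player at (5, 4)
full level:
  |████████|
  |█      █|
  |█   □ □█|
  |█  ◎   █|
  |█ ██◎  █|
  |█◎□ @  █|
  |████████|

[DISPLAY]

████████     
█      █     
█   □ □█     
█  ◎   █     
█ ██◎  █     
█◎□ @  █     
████████     
Moves: 0  0/3
             
             
             
             
             


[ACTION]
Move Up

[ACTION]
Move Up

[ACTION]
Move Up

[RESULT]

████████     
█   □  █     
█   @ □█     
█  ◎   █     
█ ██◎  █     
█◎□    █     
████████     
Moves: 3  0/3
             
             
             
             
             


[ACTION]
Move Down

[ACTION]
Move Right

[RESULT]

████████     
█   □  █     
█     □█     
█  ◎ @ █     
█ ██◎  █     
█◎□    █     
████████     
Moves: 5  0/3
             
             
             
             
             


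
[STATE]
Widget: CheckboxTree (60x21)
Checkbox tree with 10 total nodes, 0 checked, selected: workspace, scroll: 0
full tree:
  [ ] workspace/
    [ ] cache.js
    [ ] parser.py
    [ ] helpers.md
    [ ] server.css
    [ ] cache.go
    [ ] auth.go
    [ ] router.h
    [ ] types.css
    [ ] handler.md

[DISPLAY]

>[ ] workspace/                                             
   [ ] cache.js                                             
   [ ] parser.py                                            
   [ ] helpers.md                                           
   [ ] server.css                                           
   [ ] cache.go                                             
   [ ] auth.go                                              
   [ ] router.h                                             
   [ ] types.css                                            
   [ ] handler.md                                           
                                                            
                                                            
                                                            
                                                            
                                                            
                                                            
                                                            
                                                            
                                                            
                                                            
                                                            


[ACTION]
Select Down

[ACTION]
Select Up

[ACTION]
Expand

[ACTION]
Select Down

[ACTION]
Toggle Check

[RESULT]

 [-] workspace/                                             
>  [x] cache.js                                             
   [ ] parser.py                                            
   [ ] helpers.md                                           
   [ ] server.css                                           
   [ ] cache.go                                             
   [ ] auth.go                                              
   [ ] router.h                                             
   [ ] types.css                                            
   [ ] handler.md                                           
                                                            
                                                            
                                                            
                                                            
                                                            
                                                            
                                                            
                                                            
                                                            
                                                            
                                                            


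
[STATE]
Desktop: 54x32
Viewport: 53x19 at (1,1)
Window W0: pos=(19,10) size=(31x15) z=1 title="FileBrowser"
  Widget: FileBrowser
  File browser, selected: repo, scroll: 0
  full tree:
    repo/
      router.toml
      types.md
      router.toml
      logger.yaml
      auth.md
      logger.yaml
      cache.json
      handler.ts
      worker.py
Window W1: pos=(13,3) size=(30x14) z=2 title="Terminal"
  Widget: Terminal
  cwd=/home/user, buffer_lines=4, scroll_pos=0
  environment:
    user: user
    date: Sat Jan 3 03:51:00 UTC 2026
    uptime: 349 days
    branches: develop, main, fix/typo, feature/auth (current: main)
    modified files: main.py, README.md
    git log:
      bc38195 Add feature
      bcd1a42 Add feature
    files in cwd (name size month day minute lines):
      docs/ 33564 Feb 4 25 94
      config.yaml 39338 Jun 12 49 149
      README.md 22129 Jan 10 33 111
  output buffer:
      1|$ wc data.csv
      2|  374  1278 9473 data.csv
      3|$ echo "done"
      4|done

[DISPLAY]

                                                     
                                                     
            ┏━━━━━━━━━━━━━━━━━━━━━━━━━━━━┓           
            ┃ Terminal                   ┃           
            ┠────────────────────────────┨           
            ┃$ wc data.csv               ┃           
            ┃  374  1278 9473 data.csv   ┃           
            ┃$ echo "done"               ┃           
            ┃done                        ┃           
            ┃$ █                         ┃━━━━━━┓    
            ┃                            ┃      ┃    
            ┃                            ┃──────┨    
            ┃                            ┃      ┃    
            ┃                            ┃      ┃    
            ┃                            ┃      ┃    
            ┗━━━━━━━━━━━━━━━━━━━━━━━━━━━━┛      ┃    
                  ┃    logger.yaml              ┃    
                  ┃    auth.md                  ┃    
                  ┃    logger.yaml              ┃    


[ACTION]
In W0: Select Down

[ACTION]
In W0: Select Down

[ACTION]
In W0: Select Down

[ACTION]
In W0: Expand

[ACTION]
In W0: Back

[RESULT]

                                                     
                                                     
            ┏━━━━━━━━━━━━━━━━━━━━━━━━━━━━┓           
            ┃ Terminal                   ┃           
            ┠────────────────────────────┨           
            ┃$ wc data.csv               ┃           
            ┃  374  1278 9473 data.csv   ┃           
            ┃$ echo "done"               ┃           
            ┃done                        ┃           
            ┃$ █                         ┃━━━━━━┓    
            ┃                            ┃      ┃    
            ┃                            ┃──────┨    
            ┃                            ┃      ┃    
            ┃                            ┃      ┃    
            ┃                            ┃      ┃    
            ┗━━━━━━━━━━━━━━━━━━━━━━━━━━━━┛      ┃    
                  ┃                             ┃    
                  ┃                             ┃    
                  ┃                             ┃    


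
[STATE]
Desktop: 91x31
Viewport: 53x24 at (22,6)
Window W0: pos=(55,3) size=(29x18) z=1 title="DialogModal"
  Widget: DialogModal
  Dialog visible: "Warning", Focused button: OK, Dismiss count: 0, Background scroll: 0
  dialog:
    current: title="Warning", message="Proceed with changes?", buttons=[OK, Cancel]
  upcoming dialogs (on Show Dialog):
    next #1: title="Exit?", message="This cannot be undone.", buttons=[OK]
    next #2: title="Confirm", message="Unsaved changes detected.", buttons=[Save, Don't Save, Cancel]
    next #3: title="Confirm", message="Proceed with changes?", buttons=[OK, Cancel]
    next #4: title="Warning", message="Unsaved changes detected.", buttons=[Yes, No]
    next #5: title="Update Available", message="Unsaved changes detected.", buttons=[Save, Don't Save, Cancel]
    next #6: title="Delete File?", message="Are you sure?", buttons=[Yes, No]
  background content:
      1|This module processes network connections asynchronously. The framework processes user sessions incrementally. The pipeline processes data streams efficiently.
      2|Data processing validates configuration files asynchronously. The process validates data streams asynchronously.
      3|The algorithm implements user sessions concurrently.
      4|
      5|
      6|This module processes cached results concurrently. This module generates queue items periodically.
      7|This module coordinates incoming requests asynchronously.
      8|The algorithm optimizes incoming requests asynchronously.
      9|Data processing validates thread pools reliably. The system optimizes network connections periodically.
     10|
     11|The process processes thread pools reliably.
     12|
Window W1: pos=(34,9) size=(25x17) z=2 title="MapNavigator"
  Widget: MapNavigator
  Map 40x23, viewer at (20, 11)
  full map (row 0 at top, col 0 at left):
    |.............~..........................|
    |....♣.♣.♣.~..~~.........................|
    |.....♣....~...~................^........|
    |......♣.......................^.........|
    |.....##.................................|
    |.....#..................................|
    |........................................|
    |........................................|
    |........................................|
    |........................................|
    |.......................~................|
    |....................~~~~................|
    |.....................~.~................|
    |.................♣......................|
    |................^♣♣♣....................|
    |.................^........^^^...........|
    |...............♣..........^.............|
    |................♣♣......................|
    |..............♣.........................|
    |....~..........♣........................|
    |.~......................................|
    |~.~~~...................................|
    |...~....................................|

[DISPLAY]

                                 ┃This module process
                                 ┃Data processing val
                                 ┃The algorithm imple
            ┏━━━━━━━━━━━━━━━━━━━━━━━┓                
            ┃ MapNavigator          ┃────────────────
            ┠───────────────────────┨       Warning  
            ┃.......................┃Proceed with cha
            ┃.......................┃    [OK]  Cancel
            ┃.......................┃────────────────
            ┃.......................┃                
            ┃.......................┃ process process
            ┃..............~........┃                
            ┃...........@~~~........┃                
            ┃............~.~........┃                
            ┃........♣..............┃━━━━━━━━━━━━━━━━
            ┃.......^♣♣♣............┃                
            ┃........^........^^^...┃                
            ┃......♣..........^.....┃                
            ┃.......♣♣..............┃                
            ┗━━━━━━━━━━━━━━━━━━━━━━━┛                
                                                     
                                                     
                                                     
                                                     


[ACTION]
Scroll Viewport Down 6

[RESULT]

                                 ┃Data processing val
                                 ┃The algorithm imple
            ┏━━━━━━━━━━━━━━━━━━━━━━━┓                
            ┃ MapNavigator          ┃────────────────
            ┠───────────────────────┨       Warning  
            ┃.......................┃Proceed with cha
            ┃.......................┃    [OK]  Cancel
            ┃.......................┃────────────────
            ┃.......................┃                
            ┃.......................┃ process process
            ┃..............~........┃                
            ┃...........@~~~........┃                
            ┃............~.~........┃                
            ┃........♣..............┃━━━━━━━━━━━━━━━━
            ┃.......^♣♣♣............┃                
            ┃........^........^^^...┃                
            ┃......♣..........^.....┃                
            ┃.......♣♣..............┃                
            ┗━━━━━━━━━━━━━━━━━━━━━━━┛                
                                                     
                                                     
                                                     
                                                     
                                                     


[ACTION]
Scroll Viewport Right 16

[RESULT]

                 ┃Data processing validates c┃       
                 ┃The algorithm implements us┃       
━━━━━━━━━━━━━━━━━━━━┓                        ┃       
pNavigator          ┃─────────────────────┐  ┃       
────────────────────┨       Warning       │he┃       
....................┃Proceed with changes?│nc┃       
....................┃    [OK]  Cancel     │nc┃       
....................┃─────────────────────┘ t┃       
....................┃                        ┃       
....................┃ process processes threa┃       
...........~........┃                        ┃       
........@~~~........┃                        ┃       
.........~.~........┃                        ┃       
.....♣..............┃━━━━━━━━━━━━━━━━━━━━━━━━┛       
....^♣♣♣............┃                                
.....^........^^^...┃                                
...♣..........^.....┃                                
....♣♣..............┃                                
━━━━━━━━━━━━━━━━━━━━┛                                
                                                     
                                                     
                                                     
                                                     
                                                     


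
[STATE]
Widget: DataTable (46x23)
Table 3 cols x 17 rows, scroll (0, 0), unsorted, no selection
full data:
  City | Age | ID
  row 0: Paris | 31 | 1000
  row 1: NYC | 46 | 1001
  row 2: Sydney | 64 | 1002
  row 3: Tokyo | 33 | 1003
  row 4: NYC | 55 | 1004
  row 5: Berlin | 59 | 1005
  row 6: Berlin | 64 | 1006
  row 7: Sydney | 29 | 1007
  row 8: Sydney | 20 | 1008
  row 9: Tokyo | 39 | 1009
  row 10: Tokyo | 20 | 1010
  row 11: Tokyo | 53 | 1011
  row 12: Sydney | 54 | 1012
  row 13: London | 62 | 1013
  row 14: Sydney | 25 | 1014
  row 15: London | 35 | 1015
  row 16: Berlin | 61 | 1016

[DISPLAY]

City  │Age│ID                                 
──────┼───┼────                               
Paris │31 │1000                               
NYC   │46 │1001                               
Sydney│64 │1002                               
Tokyo │33 │1003                               
NYC   │55 │1004                               
Berlin│59 │1005                               
Berlin│64 │1006                               
Sydney│29 │1007                               
Sydney│20 │1008                               
Tokyo │39 │1009                               
Tokyo │20 │1010                               
Tokyo │53 │1011                               
Sydney│54 │1012                               
London│62 │1013                               
Sydney│25 │1014                               
London│35 │1015                               
Berlin│61 │1016                               
                                              
                                              
                                              
                                              


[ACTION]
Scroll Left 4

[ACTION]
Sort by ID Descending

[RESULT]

City  │Age│ID ▼                               
──────┼───┼────                               
Berlin│61 │1016                               
London│35 │1015                               
Sydney│25 │1014                               
London│62 │1013                               
Sydney│54 │1012                               
Tokyo │53 │1011                               
Tokyo │20 │1010                               
Tokyo │39 │1009                               
Sydney│20 │1008                               
Sydney│29 │1007                               
Berlin│64 │1006                               
Berlin│59 │1005                               
NYC   │55 │1004                               
Tokyo │33 │1003                               
Sydney│64 │1002                               
NYC   │46 │1001                               
Paris │31 │1000                               
                                              
                                              
                                              
                                              


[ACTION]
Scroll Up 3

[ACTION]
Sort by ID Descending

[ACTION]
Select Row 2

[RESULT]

City  │Age│ID ▼                               
──────┼───┼────                               
Berlin│61 │1016                               
London│35 │1015                               
>ydney│25 │1014                               
London│62 │1013                               
Sydney│54 │1012                               
Tokyo │53 │1011                               
Tokyo │20 │1010                               
Tokyo │39 │1009                               
Sydney│20 │1008                               
Sydney│29 │1007                               
Berlin│64 │1006                               
Berlin│59 │1005                               
NYC   │55 │1004                               
Tokyo │33 │1003                               
Sydney│64 │1002                               
NYC   │46 │1001                               
Paris │31 │1000                               
                                              
                                              
                                              
                                              


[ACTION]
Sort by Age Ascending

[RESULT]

City  │Ag▲│ID                                 
──────┼───┼────                               
Tokyo │20 │1010                               
Sydney│20 │1008                               
>ydney│25 │1014                               
Sydney│29 │1007                               
Paris │31 │1000                               
Tokyo │33 │1003                               
London│35 │1015                               
Tokyo │39 │1009                               
NYC   │46 │1001                               
Tokyo │53 │1011                               
Sydney│54 │1012                               
NYC   │55 │1004                               
Berlin│59 │1005                               
Berlin│61 │1016                               
London│62 │1013                               
Berlin│64 │1006                               
Sydney│64 │1002                               
                                              
                                              
                                              
                                              
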